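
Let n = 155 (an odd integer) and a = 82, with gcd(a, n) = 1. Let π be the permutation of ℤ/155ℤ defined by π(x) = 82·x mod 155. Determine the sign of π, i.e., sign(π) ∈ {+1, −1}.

Orbit of 71 under x↦82x: [71, 87, 4, 18, 81, 132, 129]… (length divides ord_155(82)).
π_82 has 6 disjoint cycles with lengths [60, 60, 15, 15, 4, 1] on {0,…,154}.
sign(π) = (−1)^{n − #cycles} = (−1)^{155−6} = (−1)^149 = -1.

-1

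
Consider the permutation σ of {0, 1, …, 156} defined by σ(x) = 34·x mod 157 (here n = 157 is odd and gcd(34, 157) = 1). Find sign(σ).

-1

Start at x=3: 3 → 102 → 14 → 5 → 13 → 128 → 113 → … (one orbit).
Decompose π into cycles: lengths [156, 1] (2 cycles, including the fixed point 0).
Σ(ℓ_i−1) = 157−2 = 155; sign = (−1)^155 = -1.
Via Zolotarev, sign(π_{34}) = (34|157) = -1.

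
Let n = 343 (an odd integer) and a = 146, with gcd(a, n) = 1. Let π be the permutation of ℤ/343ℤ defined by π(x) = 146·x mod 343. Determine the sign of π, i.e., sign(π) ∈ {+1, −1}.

Trace 197: π^k(197) = [197, 293, 246, 244, 295, 195, 1] for k=0..6.
Cycle type of π: 14×21 + 2×24 + 1; total 46 cycles.
sign(π) = (−1)^{n − #cycles} = (−1)^{343−46} = (−1)^297 = -1.
The Jacobi symbol (146|343) = -1 (Zolotarev) agrees.

-1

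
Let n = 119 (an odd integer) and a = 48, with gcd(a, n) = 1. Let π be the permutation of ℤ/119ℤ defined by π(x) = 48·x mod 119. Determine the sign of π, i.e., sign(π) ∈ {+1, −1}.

+1

Orbit of 8 under x↦48x: [8, 27, 106, 90, 36, 62, 1]… (length divides ord_119(48)).
11 cycles of lengths [16, 16, 16, 16, 16, 16, 16, 2, 2, 2, 1].
Σ(ℓ_i−1) = 119−11 = 108; sign = (−1)^108 = +1.
The Jacobi symbol (48|119) = +1 (Zolotarev) agrees.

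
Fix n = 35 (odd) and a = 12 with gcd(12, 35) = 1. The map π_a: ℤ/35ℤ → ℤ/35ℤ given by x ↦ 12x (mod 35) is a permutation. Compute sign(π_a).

+1

Start at x=29: 29 → 33 → 11 → 27 → 9 → 3 → 1 → … (one orbit).
5 cycles of lengths [12, 12, 6, 4, 1].
35 − 5 = 30 transpositions; sign(π) = (−1)^30 = +1.
(12|35)_J = +1 (Zolotarev's lemma cross-check).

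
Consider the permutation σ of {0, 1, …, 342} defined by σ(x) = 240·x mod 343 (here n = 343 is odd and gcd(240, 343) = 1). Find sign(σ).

+1

Orbit of 1 under x↦240x: [1, 240, 319, 71, 233, 11, 239]… (length divides ord_343(240)).
π_240 has 7 disjoint cycles with lengths [147, 147, 21, 21, 3, 3, 1] on {0,…,342}.
n − c = 343 − 7 = 336; sign = (−1)^336 = +1.
(240|343)_J = +1 (Zolotarev's lemma cross-check).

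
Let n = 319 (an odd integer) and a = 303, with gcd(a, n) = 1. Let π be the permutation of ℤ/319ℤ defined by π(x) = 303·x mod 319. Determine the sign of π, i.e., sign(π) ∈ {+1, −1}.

Trace 216: π^k(216) = [216, 53, 109, 170, 151, 136, 57] for k=0..6.
π_303 has 8 disjoint cycles with lengths [70, 70, 70, 70, 14, 14, 10, 1] on {0,…,318}.
319 − 8 = 311 transpositions; sign(π) = (−1)^311 = -1.

-1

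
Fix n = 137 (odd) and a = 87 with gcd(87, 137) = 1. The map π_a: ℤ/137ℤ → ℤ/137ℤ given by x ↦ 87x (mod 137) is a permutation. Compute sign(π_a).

+1

Start at x=18: 18 → 59 → 64 → 88 → 121 → 115 → 4 → … (one orbit).
5 cycles of lengths [34, 34, 34, 34, 1].
n − c = 137 − 5 = 132; sign = (−1)^132 = +1.
The Jacobi symbol (87|137) = +1 (Zolotarev) agrees.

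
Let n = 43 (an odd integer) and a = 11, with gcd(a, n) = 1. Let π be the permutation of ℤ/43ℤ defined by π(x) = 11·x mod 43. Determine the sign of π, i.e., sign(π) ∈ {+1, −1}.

Start at x=1: 1 → 11 → 35 → 41 → 21 → 16 → 4 → 1 (one orbit).
Cycle type of π: 7×6 + 1; total 7 cycles.
43 − 7 = 36 transpositions; sign(π) = (−1)^36 = +1.

+1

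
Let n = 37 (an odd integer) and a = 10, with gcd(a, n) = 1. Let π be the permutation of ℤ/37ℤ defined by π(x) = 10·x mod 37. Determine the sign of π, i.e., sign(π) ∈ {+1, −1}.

+1

Trace 1: π^k(1) = [1, 10, 26] for k=0..2.
π_10 has 13 disjoint cycles with lengths [3, 3, 3, 3, 3, 3, 3, 3, 3, 3, 3, 3, 1] on {0,…,36}.
With 13 cycles on 37 points, sign = (−1)^{37−13} = +1.
Zolotarev: (10|37) = +1, matching the cycle-count sign.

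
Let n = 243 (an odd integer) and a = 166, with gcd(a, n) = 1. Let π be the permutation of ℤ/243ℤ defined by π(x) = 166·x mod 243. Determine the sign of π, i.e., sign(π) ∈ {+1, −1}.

Trace 178: π^k(178) = [178, 145, 13, 214, 46, 103, 88] for k=0..6.
Cycle lengths of π_166 on ℤ/243ℤ: [81, 81, 27, 27, 9, 9, 3, 3, 1, 1, 1]; 11 cycles in total.
sign(π) = (−1)^{n − #cycles} = (−1)^{243−11} = (−1)^232 = +1.
Zolotarev: (166|243) = +1, matching the cycle-count sign.

+1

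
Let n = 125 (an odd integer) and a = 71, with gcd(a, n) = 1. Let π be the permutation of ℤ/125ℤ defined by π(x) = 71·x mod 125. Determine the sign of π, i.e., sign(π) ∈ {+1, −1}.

+1

Orbit of 11 under x↦71x: [11, 31, 76, 21, 116, 111, 6]… (length divides ord_125(71)).
Cycle lengths of π_71 on ℤ/125ℤ: [25, 25, 25, 25, 5, 5, 5, 5, 1, 1, 1, 1, 1]; 13 cycles in total.
n − c = 125 − 13 = 112; sign = (−1)^112 = +1.
(71|125)_J = +1 (Zolotarev's lemma cross-check).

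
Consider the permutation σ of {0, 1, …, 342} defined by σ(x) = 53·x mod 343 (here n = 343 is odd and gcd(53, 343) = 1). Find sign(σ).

+1

Orbit of 106 under x↦53x: [106, 130, 30, 218, 235, 107, 183]… (length divides ord_343(53)).
The orbit structure of x ↦ 53x mod 343: 7 orbits of sizes [147, 147, 21, 21, 3, 3, 1].
n − c = 343 − 7 = 336; sign = (−1)^336 = +1.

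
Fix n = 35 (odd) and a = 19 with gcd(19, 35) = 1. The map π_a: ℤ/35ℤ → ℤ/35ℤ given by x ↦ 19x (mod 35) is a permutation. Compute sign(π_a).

-1

Start at x=19: 19 → 11 → 34 → 16 → 24 → 1 → 19 (one orbit).
Decompose π into cycles: lengths [6, 6, 6, 6, 6, 2, 2, 1] (8 cycles, including the fixed point 0).
Σ(ℓ_i−1) = 35−8 = 27; sign = (−1)^27 = -1.
Zolotarev: (19|35) = -1, matching the cycle-count sign.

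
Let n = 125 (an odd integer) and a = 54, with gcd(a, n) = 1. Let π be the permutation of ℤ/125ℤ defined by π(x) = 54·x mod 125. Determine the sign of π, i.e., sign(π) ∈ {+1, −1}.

+1

Orbit of 14 under x↦54x: [14, 6, 74, 121, 34, 86, 19]… (length divides ord_125(54)).
Decompose π into cycles: lengths [50, 50, 10, 10, 2, 2, 1] (7 cycles, including the fixed point 0).
With 7 cycles on 125 points, sign = (−1)^{125−7} = +1.
(54|125)_J = +1 (Zolotarev's lemma cross-check).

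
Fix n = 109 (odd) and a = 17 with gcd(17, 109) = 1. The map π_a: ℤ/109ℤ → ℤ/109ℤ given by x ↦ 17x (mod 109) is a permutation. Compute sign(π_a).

Orbit of 108 under x↦17x: [108, 92, 38, 101, 82, 86, 45]… (length divides ord_109(17)).
4 cycles of lengths [36, 36, 36, 1].
4 cycles on 109: each ℓ→(−1)^(ℓ−1), product (−1)^105 = -1.

-1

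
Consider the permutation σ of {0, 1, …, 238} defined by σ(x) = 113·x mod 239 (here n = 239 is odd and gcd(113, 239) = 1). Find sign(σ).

Start at x=132: 132 → 98 → 80 → 197 → 34 → 18 → 122 → … (one orbit).
The orbit structure of x ↦ 113x mod 239: 3 orbits of sizes [119, 119, 1].
239 − 3 = 236 transpositions; sign(π) = (−1)^236 = +1.
The Jacobi symbol (113|239) = +1 (Zolotarev) agrees.

+1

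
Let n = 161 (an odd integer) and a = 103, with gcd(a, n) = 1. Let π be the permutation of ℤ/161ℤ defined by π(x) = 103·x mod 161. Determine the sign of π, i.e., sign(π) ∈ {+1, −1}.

+1

Orbit of 121 under x↦103x: [121, 66, 36, 5, 32, 76, 100]… (length divides ord_161(103)).
The orbit structure of x ↦ 103x mod 161: 5 orbits of sizes [66, 66, 22, 6, 1].
Σ(ℓ_i−1) = 161−5 = 156; sign = (−1)^156 = +1.
Via Zolotarev, sign(π_{103}) = (103|161) = +1.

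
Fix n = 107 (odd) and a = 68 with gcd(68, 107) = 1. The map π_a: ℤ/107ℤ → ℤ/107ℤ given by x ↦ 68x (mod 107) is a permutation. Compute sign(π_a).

-1

Start at x=75: 75 → 71 → 13 → 28 → 85 → 2 → 29 → … (one orbit).
π_68 has 2 disjoint cycles with lengths [106, 1] on {0,…,106}.
With 2 cycles on 107 points, sign = (−1)^{107−2} = -1.
Zolotarev: (68|107) = -1, matching the cycle-count sign.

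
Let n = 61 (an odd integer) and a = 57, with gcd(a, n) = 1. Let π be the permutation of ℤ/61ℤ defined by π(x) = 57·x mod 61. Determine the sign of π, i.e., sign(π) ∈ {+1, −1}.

Orbit of 56 under x↦57x: [56, 20, 42, 15, 1, 57, 16]… (length divides ord_61(57)).
The orbit structure of x ↦ 57x mod 61: 5 orbits of sizes [15, 15, 15, 15, 1].
n − c = 61 − 5 = 56; sign = (−1)^56 = +1.
Check: (57/61) = +1 by Zolotarev.

+1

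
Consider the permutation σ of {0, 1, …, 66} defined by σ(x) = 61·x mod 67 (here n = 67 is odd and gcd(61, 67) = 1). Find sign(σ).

-1

Orbit of 57 under x↦61x: [57, 60, 42, 16, 38, 40, 28]… (length divides ord_67(61)).
Cycle lengths of π_61 on ℤ/67ℤ: [66, 1]; 2 cycles in total.
67 − 2 = 65 transpositions; sign(π) = (−1)^65 = -1.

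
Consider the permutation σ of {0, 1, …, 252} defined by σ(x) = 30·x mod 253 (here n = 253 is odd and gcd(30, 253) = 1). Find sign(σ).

+1

Start at x=170: 170 → 40 → 188 → 74 → 196 → 61 → 59 → … (one orbit).
Cycle lengths of π_30 on ℤ/253ℤ: [110, 110, 22, 10, 1]; 5 cycles in total.
253 − 5 = 248 transpositions; sign(π) = (−1)^248 = +1.
(30|253)_J = +1 (Zolotarev's lemma cross-check).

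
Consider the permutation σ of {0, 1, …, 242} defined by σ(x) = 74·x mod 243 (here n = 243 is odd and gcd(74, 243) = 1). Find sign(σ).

-1

Trace 7: π^k(7) = [7, 32, 181, 29, 202, 125, 16] for k=0..6.
π_74 has 6 disjoint cycles with lengths [162, 54, 18, 6, 2, 1] on {0,…,242}.
6 cycles on 243: each ℓ→(−1)^(ℓ−1), product (−1)^237 = -1.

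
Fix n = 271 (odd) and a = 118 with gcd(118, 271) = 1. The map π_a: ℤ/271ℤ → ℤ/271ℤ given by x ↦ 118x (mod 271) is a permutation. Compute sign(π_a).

-1

Trace 193: π^k(193) = [193, 10, 96, 217, 132, 129, 46] for k=0..6.
Cycle type of π: 270 + 1; total 2 cycles.
With 2 cycles on 271 points, sign = (−1)^{271−2} = -1.
The Jacobi symbol (118|271) = -1 (Zolotarev) agrees.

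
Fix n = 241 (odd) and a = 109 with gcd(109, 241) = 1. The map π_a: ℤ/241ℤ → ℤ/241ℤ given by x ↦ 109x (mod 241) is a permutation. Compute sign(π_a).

Start at x=55: 55 → 211 → 104 → 9 → 17 → 166 → 19 → … (one orbit).
π_109 has 2 disjoint cycles with lengths [240, 1] on {0,…,240}.
sign(π) = (−1)^{n − #cycles} = (−1)^{241−2} = (−1)^239 = -1.
(109|241)_J = -1 (Zolotarev's lemma cross-check).

-1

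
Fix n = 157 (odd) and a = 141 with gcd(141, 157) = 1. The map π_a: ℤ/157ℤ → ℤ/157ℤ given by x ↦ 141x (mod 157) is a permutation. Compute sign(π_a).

+1

Start at x=27: 27 → 39 → 4 → 93 → 82 → 101 → 111 → … (one orbit).
Cycle lengths of π_141 on ℤ/157ℤ: [26, 26, 26, 26, 26, 26, 1]; 7 cycles in total.
With 7 cycles on 157 points, sign = (−1)^{157−7} = +1.
(141|157)_J = +1 (Zolotarev's lemma cross-check).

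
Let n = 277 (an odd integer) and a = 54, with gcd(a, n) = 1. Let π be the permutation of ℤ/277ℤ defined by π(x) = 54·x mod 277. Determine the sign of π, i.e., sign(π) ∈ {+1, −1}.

Trace 244: π^k(244) = [244, 157, 168, 208, 152, 175, 32] for k=0..6.
The orbit structure of x ↦ 54x mod 277: 4 orbits of sizes [92, 92, 92, 1].
277 − 4 = 273 transpositions; sign(π) = (−1)^273 = -1.

-1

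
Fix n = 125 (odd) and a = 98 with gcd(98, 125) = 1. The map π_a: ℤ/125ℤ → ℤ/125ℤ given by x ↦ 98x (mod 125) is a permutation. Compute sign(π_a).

Start at x=72: 72 → 56 → 113 → 74 → 2 → 71 → 83 → … (one orbit).
The orbit structure of x ↦ 98x mod 125: 4 orbits of sizes [100, 20, 4, 1].
n − c = 125 − 4 = 121; sign = (−1)^121 = -1.
Check: (98/125) = -1 by Zolotarev.

-1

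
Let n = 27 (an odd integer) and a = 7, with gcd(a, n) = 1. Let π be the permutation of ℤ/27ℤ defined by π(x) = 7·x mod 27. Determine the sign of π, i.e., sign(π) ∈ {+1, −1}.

+1

Start at x=1: 1 → 7 → 22 → 19 → 25 → 13 → 10 → … (one orbit).
7 cycles of lengths [9, 9, 3, 3, 1, 1, 1].
sign(π) = (−1)^{n − #cycles} = (−1)^{27−7} = (−1)^20 = +1.
(7|27)_J = +1 (Zolotarev's lemma cross-check).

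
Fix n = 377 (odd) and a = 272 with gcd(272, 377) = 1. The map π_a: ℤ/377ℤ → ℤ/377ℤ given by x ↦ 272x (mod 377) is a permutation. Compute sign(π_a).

-1

Start at x=77: 77 → 209 → 298 → 1 → 272 → 92 → 142 → … (one orbit).
20 cycles of lengths [28, 28, 28, 28, 28, 28, 28, 28, 28, 28, 28, 28, 28, 2, 2, 2, 2, 2, 2, 1].
sign(π) = (−1)^{n − #cycles} = (−1)^{377−20} = (−1)^357 = -1.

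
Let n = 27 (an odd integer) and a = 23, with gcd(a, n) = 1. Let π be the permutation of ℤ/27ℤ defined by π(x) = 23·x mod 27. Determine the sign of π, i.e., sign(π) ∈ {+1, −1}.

-1

Trace 4: π^k(4) = [4, 11, 10, 14, 25, 8, 22] for k=0..6.
4 cycles of lengths [18, 6, 2, 1].
4 cycles on 27: each ℓ→(−1)^(ℓ−1), product (−1)^23 = -1.
Via Zolotarev, sign(π_{23}) = (23|27) = -1.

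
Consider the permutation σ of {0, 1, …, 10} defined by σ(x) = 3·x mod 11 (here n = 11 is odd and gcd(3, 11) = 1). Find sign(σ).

Orbit of 4 under x↦3x: [4, 1, 3, 9, 5]… (length divides ord_11(3)).
Cycle lengths of π_3 on ℤ/11ℤ: [5, 5, 1]; 3 cycles in total.
n − c = 11 − 3 = 8; sign = (−1)^8 = +1.

+1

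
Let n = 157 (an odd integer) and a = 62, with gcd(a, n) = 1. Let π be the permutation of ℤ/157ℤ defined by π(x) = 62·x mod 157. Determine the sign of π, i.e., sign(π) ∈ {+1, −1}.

Trace 83: π^k(83) = [83, 122, 28, 9, 87, 56, 18] for k=0..6.
π_62 has 2 disjoint cycles with lengths [156, 1] on {0,…,156}.
157 − 2 = 155 transpositions; sign(π) = (−1)^155 = -1.
Zolotarev: (62|157) = -1, matching the cycle-count sign.

-1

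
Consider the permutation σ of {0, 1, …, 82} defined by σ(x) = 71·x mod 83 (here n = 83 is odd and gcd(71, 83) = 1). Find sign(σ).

-1

Orbit of 82 under x↦71x: [82, 12, 22, 68, 14, 81, 24]… (length divides ord_83(71)).
π_71 has 2 disjoint cycles with lengths [82, 1] on {0,…,82}.
Σ(ℓ_i−1) = 83−2 = 81; sign = (−1)^81 = -1.
The Jacobi symbol (71|83) = -1 (Zolotarev) agrees.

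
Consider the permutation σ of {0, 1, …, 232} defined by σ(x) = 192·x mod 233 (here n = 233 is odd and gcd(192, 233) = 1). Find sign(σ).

-1

Start at x=73: 73 → 36 → 155 → 169 → 61 → 62 → 21 → … (one orbit).
The orbit structure of x ↦ 192x mod 233: 2 orbits of sizes [232, 1].
sign(π) = (−1)^{n − #cycles} = (−1)^{233−2} = (−1)^231 = -1.
Zolotarev: (192|233) = -1, matching the cycle-count sign.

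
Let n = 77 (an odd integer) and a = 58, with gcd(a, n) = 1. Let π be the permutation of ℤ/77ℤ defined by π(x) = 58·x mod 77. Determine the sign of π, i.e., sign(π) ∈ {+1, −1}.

+1

Start at x=36: 36 → 9 → 60 → 15 → 23 → 25 → 64 → … (one orbit).
The orbit structure of x ↦ 58x mod 77: 9 orbits of sizes [15, 15, 15, 15, 5, 5, 3, 3, 1].
77 − 9 = 68 transpositions; sign(π) = (−1)^68 = +1.
(58|77)_J = +1 (Zolotarev's lemma cross-check).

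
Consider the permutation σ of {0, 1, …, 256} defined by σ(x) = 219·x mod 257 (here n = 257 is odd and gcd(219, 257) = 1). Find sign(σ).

Orbit of 151 under x↦219x: [151, 173, 108, 8, 210, 244, 237]… (length divides ord_257(219)).
π_219 has 2 disjoint cycles with lengths [256, 1] on {0,…,256}.
n − c = 257 − 2 = 255; sign = (−1)^255 = -1.

-1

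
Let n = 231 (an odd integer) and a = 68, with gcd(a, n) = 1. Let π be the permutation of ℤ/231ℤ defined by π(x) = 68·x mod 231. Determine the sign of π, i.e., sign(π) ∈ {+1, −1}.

Start at x=164: 164 → 64 → 194 → 25 → 83 → 100 → 101 → … (one orbit).
Cycle lengths of π_68 on ℤ/231ℤ: [30, 30, 30, 30, 30, 30, 10, 10, 10, 6, 6, 6, 2, 1]; 14 cycles in total.
n − c = 231 − 14 = 217; sign = (−1)^217 = -1.
(68|231)_J = -1 (Zolotarev's lemma cross-check).

-1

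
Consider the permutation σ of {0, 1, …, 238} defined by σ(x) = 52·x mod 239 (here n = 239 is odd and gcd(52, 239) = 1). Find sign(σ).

Start at x=6: 6 → 73 → 211 → 217 → 51 → 23 → 1 → … (one orbit).
π_52 has 8 disjoint cycles with lengths [34, 34, 34, 34, 34, 34, 34, 1] on {0,…,238}.
239 − 8 = 231 transpositions; sign(π) = (−1)^231 = -1.

-1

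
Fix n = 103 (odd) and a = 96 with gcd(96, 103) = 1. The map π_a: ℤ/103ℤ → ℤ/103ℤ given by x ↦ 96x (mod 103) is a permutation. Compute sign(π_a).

Start at x=11: 11 → 26 → 24 → 38 → 43 → 8 → 47 → … (one orbit).
The orbit structure of x ↦ 96x mod 103: 2 orbits of sizes [102, 1].
n − c = 103 − 2 = 101; sign = (−1)^101 = -1.
Zolotarev: (96|103) = -1, matching the cycle-count sign.

-1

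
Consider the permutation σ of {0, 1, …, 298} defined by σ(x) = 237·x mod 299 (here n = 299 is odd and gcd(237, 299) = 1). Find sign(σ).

-1

Orbit of 22 under x↦237x: [22, 131, 250, 48, 14, 29, 295]… (length divides ord_299(237)).
10 cycles of lengths [66, 66, 66, 66, 22, 3, 3, 3, 3, 1].
Σ(ℓ_i−1) = 299−10 = 289; sign = (−1)^289 = -1.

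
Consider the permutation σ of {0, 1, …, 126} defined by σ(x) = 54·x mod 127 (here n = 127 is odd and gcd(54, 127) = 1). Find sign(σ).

-1

Trace 54: π^k(54) = [54, 122, 111, 25, 80, 2, 108] for k=0..6.
Decompose π into cycles: lengths [42, 42, 42, 1] (4 cycles, including the fixed point 0).
With 4 cycles on 127 points, sign = (−1)^{127−4} = -1.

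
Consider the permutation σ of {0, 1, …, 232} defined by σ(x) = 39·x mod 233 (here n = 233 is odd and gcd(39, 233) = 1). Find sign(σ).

Orbit of 173 under x↦39x: [173, 223, 76, 168, 28, 160, 182]… (length divides ord_233(39)).
π_39 has 2 disjoint cycles with lengths [232, 1] on {0,…,232}.
n − c = 233 − 2 = 231; sign = (−1)^231 = -1.
(39|233)_J = -1 (Zolotarev's lemma cross-check).

-1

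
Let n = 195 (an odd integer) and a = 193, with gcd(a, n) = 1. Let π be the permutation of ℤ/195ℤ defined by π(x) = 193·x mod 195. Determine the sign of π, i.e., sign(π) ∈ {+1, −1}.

Orbit of 73 under x↦193x: [73, 49, 97, 1, 193, 4, 187]… (length divides ord_195(193)).
Cycle lengths of π_193 on ℤ/195ℤ: [12, 12, 12, 12, 12, 12, 12, 12, 12, 12, 12, 12, 12, 12, 12, 4, 4, 4, 1, 1, 1]; 21 cycles in total.
Σ(ℓ_i−1) = 195−21 = 174; sign = (−1)^174 = +1.
Zolotarev: (193|195) = +1, matching the cycle-count sign.

+1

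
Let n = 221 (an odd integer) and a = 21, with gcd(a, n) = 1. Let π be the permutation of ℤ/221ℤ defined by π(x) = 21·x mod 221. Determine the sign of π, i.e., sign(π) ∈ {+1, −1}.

-1

Start at x=1: 1 → 21 → 220 → 200 → 1 (one orbit).
Cycle lengths of π_21 on ℤ/221ℤ: [4, 4, 4, 4, 4, 4, 4, 4, 4, 4, 4, 4, 4, 4, 4, 4, 4, 4, 4, 4, 4, 4, 4, 4, 4, 4, 4, 4, 4, 4, 4, 4, 4, 4, 4, 4, 4, 4, 4, 4, 4, 4, 4, 4, 4, 4, 4, 4, 4, 4, 4, 4, 4, 4, 4, 1]; 56 cycles in total.
sign(π) = (−1)^{n − #cycles} = (−1)^{221−56} = (−1)^165 = -1.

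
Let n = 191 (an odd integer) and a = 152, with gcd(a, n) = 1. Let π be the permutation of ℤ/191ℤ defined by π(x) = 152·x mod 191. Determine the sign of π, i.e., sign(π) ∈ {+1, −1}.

Orbit of 7 under x↦152x: [7, 109, 142, 1, 152, 184, 82]… (length divides ord_191(152)).
20 cycles of lengths [10, 10, 10, 10, 10, 10, 10, 10, 10, 10, 10, 10, 10, 10, 10, 10, 10, 10, 10, 1].
With 20 cycles on 191 points, sign = (−1)^{191−20} = -1.
Zolotarev: (152|191) = -1, matching the cycle-count sign.

-1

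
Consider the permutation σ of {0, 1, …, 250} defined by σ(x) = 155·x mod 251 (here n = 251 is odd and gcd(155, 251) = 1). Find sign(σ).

+1

Trace 74: π^k(74) = [74, 175, 17, 125, 48, 161, 106] for k=0..6.
3 cycles of lengths [125, 125, 1].
With 3 cycles on 251 points, sign = (−1)^{251−3} = +1.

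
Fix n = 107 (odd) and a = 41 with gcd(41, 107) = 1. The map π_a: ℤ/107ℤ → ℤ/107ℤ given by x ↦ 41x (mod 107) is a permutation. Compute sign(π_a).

+1

Start at x=14: 14 → 39 → 101 → 75 → 79 → 29 → 12 → … (one orbit).
Decompose π into cycles: lengths [53, 53, 1] (3 cycles, including the fixed point 0).
sign(π) = (−1)^{n − #cycles} = (−1)^{107−3} = (−1)^104 = +1.
Zolotarev: (41|107) = +1, matching the cycle-count sign.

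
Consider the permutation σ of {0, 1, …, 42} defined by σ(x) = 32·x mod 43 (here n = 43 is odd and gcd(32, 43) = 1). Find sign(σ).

-1

Start at x=16: 16 → 39 → 1 → 32 → 35 → 2 → 21 → … (one orbit).
Cycle lengths of π_32 on ℤ/43ℤ: [14, 14, 14, 1]; 4 cycles in total.
Σ(ℓ_i−1) = 43−4 = 39; sign = (−1)^39 = -1.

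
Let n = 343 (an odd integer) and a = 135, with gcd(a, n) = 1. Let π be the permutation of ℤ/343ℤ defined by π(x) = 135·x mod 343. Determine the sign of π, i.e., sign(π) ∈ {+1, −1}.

+1

Start at x=233: 233 → 242 → 85 → 156 → 137 → 316 → 128 → … (one orbit).
Decompose π into cycles: lengths [147, 147, 21, 21, 3, 3, 1] (7 cycles, including the fixed point 0).
343 − 7 = 336 transpositions; sign(π) = (−1)^336 = +1.
(135|343)_J = +1 (Zolotarev's lemma cross-check).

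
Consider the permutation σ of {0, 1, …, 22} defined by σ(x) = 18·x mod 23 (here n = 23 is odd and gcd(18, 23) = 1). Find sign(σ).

Orbit of 13 under x↦18x: [13, 4, 3, 8, 6, 16, 12]… (length divides ord_23(18)).
3 cycles of lengths [11, 11, 1].
3 cycles on 23: each ℓ→(−1)^(ℓ−1), product (−1)^20 = +1.
Via Zolotarev, sign(π_{18}) = (18|23) = +1.

+1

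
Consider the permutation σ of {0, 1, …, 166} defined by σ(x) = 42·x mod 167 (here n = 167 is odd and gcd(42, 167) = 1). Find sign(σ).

Trace 33: π^k(33) = [33, 50, 96, 24, 6, 85, 63] for k=0..6.
Cycle lengths of π_42 on ℤ/167ℤ: [83, 83, 1]; 3 cycles in total.
Σ(ℓ_i−1) = 167−3 = 164; sign = (−1)^164 = +1.
(42|167)_J = +1 (Zolotarev's lemma cross-check).

+1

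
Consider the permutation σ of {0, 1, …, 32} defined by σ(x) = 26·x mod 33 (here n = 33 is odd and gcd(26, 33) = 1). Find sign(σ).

Orbit of 25 under x↦26x: [25, 23, 4, 5, 31, 14, 1]… (length divides ord_33(26)).
6 cycles of lengths [10, 10, 5, 5, 2, 1].
n − c = 33 − 6 = 27; sign = (−1)^27 = -1.
The Jacobi symbol (26|33) = -1 (Zolotarev) agrees.

-1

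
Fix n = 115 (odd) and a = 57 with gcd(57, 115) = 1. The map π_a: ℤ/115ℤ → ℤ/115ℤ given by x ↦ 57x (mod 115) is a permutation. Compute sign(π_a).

Start at x=53: 53 → 31 → 42 → 94 → 68 → 81 → 17 → … (one orbit).
5 cycles of lengths [44, 44, 22, 4, 1].
115 − 5 = 110 transpositions; sign(π) = (−1)^110 = +1.
The Jacobi symbol (57|115) = +1 (Zolotarev) agrees.

+1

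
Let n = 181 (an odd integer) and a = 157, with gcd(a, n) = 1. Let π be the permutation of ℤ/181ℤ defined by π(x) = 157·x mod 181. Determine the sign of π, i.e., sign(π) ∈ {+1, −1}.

Trace 116: π^k(116) = [116, 112, 27, 76, 167, 155, 81] for k=0..6.
Cycle lengths of π_157 on ℤ/181ℤ: [180, 1]; 2 cycles in total.
n − c = 181 − 2 = 179; sign = (−1)^179 = -1.
(157|181)_J = -1 (Zolotarev's lemma cross-check).

-1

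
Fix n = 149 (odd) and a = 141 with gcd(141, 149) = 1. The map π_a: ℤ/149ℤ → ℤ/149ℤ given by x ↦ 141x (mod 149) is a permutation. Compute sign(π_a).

Start at x=116: 116 → 115 → 123 → 59 → 124 → 51 → 39 → … (one orbit).
Cycle type of π: 148 + 1; total 2 cycles.
2 cycles on 149: each ℓ→(−1)^(ℓ−1), product (−1)^147 = -1.
Via Zolotarev, sign(π_{141}) = (141|149) = -1.

-1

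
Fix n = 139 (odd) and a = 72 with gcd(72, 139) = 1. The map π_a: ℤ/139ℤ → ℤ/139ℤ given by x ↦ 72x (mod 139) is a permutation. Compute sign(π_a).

Start at x=91: 91 → 19 → 117 → 84 → 71 → 108 → 131 → … (one orbit).
π_72 has 2 disjoint cycles with lengths [138, 1] on {0,…,138}.
Σ(ℓ_i−1) = 139−2 = 137; sign = (−1)^137 = -1.

-1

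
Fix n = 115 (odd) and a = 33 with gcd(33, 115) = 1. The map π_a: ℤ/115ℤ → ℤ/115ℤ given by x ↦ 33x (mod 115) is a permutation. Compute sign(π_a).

+1

Trace 33: π^k(33) = [33, 54, 57, 41, 88, 29, 37] for k=0..6.
The orbit structure of x ↦ 33x mod 115: 5 orbits of sizes [44, 44, 22, 4, 1].
n − c = 115 − 5 = 110; sign = (−1)^110 = +1.
Check: (33/115) = +1 by Zolotarev.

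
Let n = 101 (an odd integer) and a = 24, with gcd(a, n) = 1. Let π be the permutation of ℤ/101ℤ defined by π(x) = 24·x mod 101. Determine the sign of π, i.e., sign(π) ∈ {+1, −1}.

Start at x=84: 84 → 97 → 5 → 19 → 52 → 36 → 56 → … (one orbit).
Cycle lengths of π_24 on ℤ/101ℤ: [25, 25, 25, 25, 1]; 5 cycles in total.
Σ(ℓ_i−1) = 101−5 = 96; sign = (−1)^96 = +1.

+1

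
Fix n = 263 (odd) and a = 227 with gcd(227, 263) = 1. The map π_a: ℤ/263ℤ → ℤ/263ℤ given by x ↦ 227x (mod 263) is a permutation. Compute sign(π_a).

Trace 81: π^k(81) = [81, 240, 39, 174, 48, 113, 140] for k=0..6.
The orbit structure of x ↦ 227x mod 263: 2 orbits of sizes [262, 1].
n − c = 263 − 2 = 261; sign = (−1)^261 = -1.
Check: (227/263) = -1 by Zolotarev.

-1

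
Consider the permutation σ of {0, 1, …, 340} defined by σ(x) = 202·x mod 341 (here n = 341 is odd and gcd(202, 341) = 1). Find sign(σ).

Orbit of 202 under x↦202x: [202, 225, 97, 157, 1]… (length divides ord_341(202)).
The orbit structure of x ↦ 202x mod 341: 69 orbits of sizes [5, 5, 5, 5, 5, 5, 5, 5, 5, 5, 5, 5, 5, 5, 5, 5, 5, 5, 5, 5, 5, 5, 5, 5, 5, 5, 5, 5, 5, 5, 5, 5, 5, 5, 5, 5, 5, 5, 5, 5, 5, 5, 5, 5, 5, 5, 5, 5, 5, 5, 5, 5, 5, 5, 5, 5, 5, 5, 5, 5, 5, 5, 5, 5, 5, 5, 5, 5, 1].
341 − 69 = 272 transpositions; sign(π) = (−1)^272 = +1.

+1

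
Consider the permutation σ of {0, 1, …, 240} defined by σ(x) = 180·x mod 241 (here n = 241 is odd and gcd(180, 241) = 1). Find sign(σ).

+1

Trace 47: π^k(47) = [47, 25, 162, 240, 61, 135, 200] for k=0..6.
Cycle type of π: 40×6 + 1; total 7 cycles.
n − c = 241 − 7 = 234; sign = (−1)^234 = +1.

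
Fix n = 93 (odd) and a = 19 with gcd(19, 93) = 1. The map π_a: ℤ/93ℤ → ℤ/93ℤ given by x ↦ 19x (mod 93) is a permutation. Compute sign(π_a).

+1

Orbit of 4 under x↦19x: [4, 76, 49, 1, 19, 82, 70]… (length divides ord_93(19)).
Decompose π into cycles: lengths [15, 15, 15, 15, 15, 15, 1, 1, 1] (9 cycles, including the fixed point 0).
sign(π) = (−1)^{n − #cycles} = (−1)^{93−9} = (−1)^84 = +1.
(19|93)_J = +1 (Zolotarev's lemma cross-check).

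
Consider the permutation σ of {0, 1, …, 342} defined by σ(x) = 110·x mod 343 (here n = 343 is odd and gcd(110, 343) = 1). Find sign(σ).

Orbit of 144 under x↦110x: [144, 62, 303, 59, 316, 117, 179]… (length divides ord_343(110)).
Cycle type of π: 294 + 42 + 6 + 1; total 4 cycles.
sign(π) = (−1)^{n − #cycles} = (−1)^{343−4} = (−1)^339 = -1.

-1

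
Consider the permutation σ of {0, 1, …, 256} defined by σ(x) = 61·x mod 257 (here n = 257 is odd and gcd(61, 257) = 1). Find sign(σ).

+1

Trace 70: π^k(70) = [70, 158, 129, 159, 190, 25, 240] for k=0..6.
Cycle lengths of π_61 on ℤ/257ℤ: [128, 128, 1]; 3 cycles in total.
3 cycles on 257: each ℓ→(−1)^(ℓ−1), product (−1)^254 = +1.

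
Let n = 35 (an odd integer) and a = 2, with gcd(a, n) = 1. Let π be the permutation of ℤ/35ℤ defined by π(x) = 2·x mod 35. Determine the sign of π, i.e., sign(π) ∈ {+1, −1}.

-1

Start at x=11: 11 → 22 → 9 → 18 → 1 → 2 → 4 → … (one orbit).
6 cycles of lengths [12, 12, 4, 3, 3, 1].
With 6 cycles on 35 points, sign = (−1)^{35−6} = -1.
(2|35)_J = -1 (Zolotarev's lemma cross-check).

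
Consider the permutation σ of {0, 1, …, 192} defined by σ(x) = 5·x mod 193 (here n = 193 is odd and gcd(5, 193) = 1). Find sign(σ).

-1

Orbit of 129 under x↦5x: [129, 66, 137, 106, 144, 141, 126]… (length divides ord_193(5)).
π_5 has 2 disjoint cycles with lengths [192, 1] on {0,…,192}.
n − c = 193 − 2 = 191; sign = (−1)^191 = -1.
Zolotarev: (5|193) = -1, matching the cycle-count sign.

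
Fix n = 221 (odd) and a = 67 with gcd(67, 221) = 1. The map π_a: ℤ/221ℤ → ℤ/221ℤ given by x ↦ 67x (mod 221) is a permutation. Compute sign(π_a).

Orbit of 50 under x↦67x: [50, 35, 135, 205, 33, 1, 67]… (length divides ord_221(67)).
Cycle type of π: 12×17 + 2×8 + 1; total 26 cycles.
sign(π) = (−1)^{n − #cycles} = (−1)^{221−26} = (−1)^195 = -1.
Zolotarev: (67|221) = -1, matching the cycle-count sign.

-1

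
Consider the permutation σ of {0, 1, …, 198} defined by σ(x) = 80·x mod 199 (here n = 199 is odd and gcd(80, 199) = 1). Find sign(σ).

Orbit of 111 under x↦80x: [111, 124, 169, 187, 35, 14, 125]… (length divides ord_199(80)).
Decompose π into cycles: lengths [99, 99, 1] (3 cycles, including the fixed point 0).
3 cycles on 199: each ℓ→(−1)^(ℓ−1), product (−1)^196 = +1.
The Jacobi symbol (80|199) = +1 (Zolotarev) agrees.

+1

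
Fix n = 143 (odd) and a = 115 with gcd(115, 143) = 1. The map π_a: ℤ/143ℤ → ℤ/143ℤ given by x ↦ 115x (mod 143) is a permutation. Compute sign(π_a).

-1

Trace 14: π^k(14) = [14, 37, 108, 122, 16, 124, 103] for k=0..6.
Decompose π into cycles: lengths [60, 60, 12, 5, 5, 1] (6 cycles, including the fixed point 0).
sign(π) = (−1)^{n − #cycles} = (−1)^{143−6} = (−1)^137 = -1.
Via Zolotarev, sign(π_{115}) = (115|143) = -1.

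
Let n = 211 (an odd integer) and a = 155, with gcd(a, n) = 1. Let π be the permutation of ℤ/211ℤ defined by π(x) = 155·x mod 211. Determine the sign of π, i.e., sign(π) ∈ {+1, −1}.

Trace 47: π^k(47) = [47, 111, 114, 157, 70, 89, 80] for k=0..6.
2 cycles of lengths [210, 1].
211 − 2 = 209 transpositions; sign(π) = (−1)^209 = -1.

-1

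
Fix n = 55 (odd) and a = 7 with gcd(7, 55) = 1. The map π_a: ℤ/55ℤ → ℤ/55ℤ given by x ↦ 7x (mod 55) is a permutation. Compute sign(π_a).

Trace 52: π^k(52) = [52, 34, 18, 16, 2, 14, 43] for k=0..6.
Cycle lengths of π_7 on ℤ/55ℤ: [20, 20, 10, 4, 1]; 5 cycles in total.
n − c = 55 − 5 = 50; sign = (−1)^50 = +1.
Via Zolotarev, sign(π_{7}) = (7|55) = +1.

+1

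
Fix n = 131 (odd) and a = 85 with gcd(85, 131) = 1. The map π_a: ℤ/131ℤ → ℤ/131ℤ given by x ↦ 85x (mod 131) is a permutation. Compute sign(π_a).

-1

Start at x=30: 30 → 61 → 76 → 41 → 79 → 34 → 8 → … (one orbit).
The orbit structure of x ↦ 85x mod 131: 2 orbits of sizes [130, 1].
n − c = 131 − 2 = 129; sign = (−1)^129 = -1.
Zolotarev: (85|131) = -1, matching the cycle-count sign.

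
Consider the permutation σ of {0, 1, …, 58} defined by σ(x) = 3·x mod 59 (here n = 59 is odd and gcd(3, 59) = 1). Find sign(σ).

Trace 5: π^k(5) = [5, 15, 45, 17, 51, 35, 46] for k=0..6.
Cycle type of π: 29×2 + 1; total 3 cycles.
Σ(ℓ_i−1) = 59−3 = 56; sign = (−1)^56 = +1.

+1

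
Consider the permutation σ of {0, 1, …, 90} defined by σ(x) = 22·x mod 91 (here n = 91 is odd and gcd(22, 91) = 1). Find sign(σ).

Start at x=22: 22 → 29 → 1 → 22 (one orbit).
Cycle lengths of π_22 on ℤ/91ℤ: [3, 3, 3, 3, 3, 3, 3, 3, 3, 3, 3, 3, 3, 3, 3, 3, 3, 3, 3, 3, 3, 3, 3, 3, 3, 3, 3, 3, 1, 1, 1, 1, 1, 1, 1]; 35 cycles in total.
35 cycles on 91: each ℓ→(−1)^(ℓ−1), product (−1)^56 = +1.
Zolotarev: (22|91) = +1, matching the cycle-count sign.

+1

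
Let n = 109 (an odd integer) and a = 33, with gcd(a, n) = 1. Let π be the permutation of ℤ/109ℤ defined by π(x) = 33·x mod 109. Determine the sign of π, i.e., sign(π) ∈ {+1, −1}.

-1

Trace 76: π^k(76) = [76, 1, 33, 108] for k=0..3.
π_33 has 28 disjoint cycles with lengths [4, 4, 4, 4, 4, 4, 4, 4, 4, 4, 4, 4, 4, 4, 4, 4, 4, 4, 4, 4, 4, 4, 4, 4, 4, 4, 4, 1] on {0,…,108}.
Σ(ℓ_i−1) = 109−28 = 81; sign = (−1)^81 = -1.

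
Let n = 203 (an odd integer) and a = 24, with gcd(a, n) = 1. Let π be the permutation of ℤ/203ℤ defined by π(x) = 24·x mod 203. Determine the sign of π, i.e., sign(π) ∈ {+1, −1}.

Trace 25: π^k(25) = [25, 194, 190, 94, 23, 146, 53] for k=0..6.
Cycle lengths of π_24 on ℤ/203ℤ: [42, 42, 42, 42, 7, 7, 7, 7, 6, 1]; 10 cycles in total.
203 − 10 = 193 transpositions; sign(π) = (−1)^193 = -1.

-1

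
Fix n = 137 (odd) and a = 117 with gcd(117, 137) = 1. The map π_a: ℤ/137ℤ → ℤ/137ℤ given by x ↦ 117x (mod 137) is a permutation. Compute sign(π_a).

Trace 47: π^k(47) = [47, 19, 31, 65, 70, 107, 52] for k=0..6.
2 cycles of lengths [136, 1].
sign(π) = (−1)^{n − #cycles} = (−1)^{137−2} = (−1)^135 = -1.

-1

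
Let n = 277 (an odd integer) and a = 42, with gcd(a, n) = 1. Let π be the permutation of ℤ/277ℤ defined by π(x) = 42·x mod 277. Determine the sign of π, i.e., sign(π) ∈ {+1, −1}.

-1

Trace 113: π^k(113) = [113, 37, 169, 173, 64, 195, 157] for k=0..6.
The orbit structure of x ↦ 42x mod 277: 4 orbits of sizes [92, 92, 92, 1].
n − c = 277 − 4 = 273; sign = (−1)^273 = -1.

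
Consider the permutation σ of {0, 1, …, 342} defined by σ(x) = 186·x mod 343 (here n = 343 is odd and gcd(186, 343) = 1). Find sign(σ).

+1

Trace 72: π^k(72) = [72, 15, 46, 324, 239, 207, 86] for k=0..6.
Cycle lengths of π_186 on ℤ/343ℤ: [147, 147, 21, 21, 3, 3, 1]; 7 cycles in total.
sign(π) = (−1)^{n − #cycles} = (−1)^{343−7} = (−1)^336 = +1.
The Jacobi symbol (186|343) = +1 (Zolotarev) agrees.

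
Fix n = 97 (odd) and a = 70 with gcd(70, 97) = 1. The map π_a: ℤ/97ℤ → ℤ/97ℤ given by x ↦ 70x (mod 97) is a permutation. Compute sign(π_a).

Start at x=12: 12 → 64 → 18 → 96 → 27 → 47 → 89 → … (one orbit).
Decompose π into cycles: lengths [16, 16, 16, 16, 16, 16, 1] (7 cycles, including the fixed point 0).
Σ(ℓ_i−1) = 97−7 = 90; sign = (−1)^90 = +1.
Check: (70/97) = +1 by Zolotarev.

+1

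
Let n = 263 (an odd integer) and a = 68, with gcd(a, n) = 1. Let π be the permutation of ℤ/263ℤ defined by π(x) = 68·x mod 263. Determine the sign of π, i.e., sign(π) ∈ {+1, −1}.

+1

Orbit of 235 under x↦68x: [235, 200, 187, 92, 207, 137, 111]… (length divides ord_263(68)).
The orbit structure of x ↦ 68x mod 263: 3 orbits of sizes [131, 131, 1].
sign(π) = (−1)^{n − #cycles} = (−1)^{263−3} = (−1)^260 = +1.
The Jacobi symbol (68|263) = +1 (Zolotarev) agrees.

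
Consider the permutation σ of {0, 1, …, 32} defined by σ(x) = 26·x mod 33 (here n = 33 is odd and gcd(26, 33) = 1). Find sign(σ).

Start at x=25: 25 → 23 → 4 → 5 → 31 → 14 → 1 → … (one orbit).
π_26 has 6 disjoint cycles with lengths [10, 10, 5, 5, 2, 1] on {0,…,32}.
With 6 cycles on 33 points, sign = (−1)^{33−6} = -1.

-1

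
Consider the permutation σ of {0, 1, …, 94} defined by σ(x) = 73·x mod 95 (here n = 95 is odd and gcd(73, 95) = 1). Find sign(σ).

-1

Start at x=16: 16 → 28 → 49 → 62 → 61 → 83 → 74 → … (one orbit).
Cycle lengths of π_73 on ℤ/95ℤ: [36, 36, 9, 9, 4, 1]; 6 cycles in total.
With 6 cycles on 95 points, sign = (−1)^{95−6} = -1.
(73|95)_J = -1 (Zolotarev's lemma cross-check).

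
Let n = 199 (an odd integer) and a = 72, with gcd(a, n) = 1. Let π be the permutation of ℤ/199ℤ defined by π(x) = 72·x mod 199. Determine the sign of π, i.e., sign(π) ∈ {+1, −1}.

+1

Trace 43: π^k(43) = [43, 111, 32, 115, 121, 155, 16] for k=0..6.
π_72 has 3 disjoint cycles with lengths [99, 99, 1] on {0,…,198}.
sign(π) = (−1)^{n − #cycles} = (−1)^{199−3} = (−1)^196 = +1.
Zolotarev: (72|199) = +1, matching the cycle-count sign.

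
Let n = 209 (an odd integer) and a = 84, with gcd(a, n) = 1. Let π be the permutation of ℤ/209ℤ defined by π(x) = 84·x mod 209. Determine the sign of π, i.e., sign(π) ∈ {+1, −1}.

+1

Start at x=49: 49 → 145 → 58 → 65 → 26 → 94 → 163 → … (one orbit).
11 cycles of lengths [30, 30, 30, 30, 30, 30, 10, 6, 6, 6, 1].
With 11 cycles on 209 points, sign = (−1)^{209−11} = +1.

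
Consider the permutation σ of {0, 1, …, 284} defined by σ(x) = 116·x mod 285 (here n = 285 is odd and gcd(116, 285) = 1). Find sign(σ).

+1

Start at x=256: 256 → 56 → 226 → 281 → 106 → 41 → 196 → … (one orbit).
π_116 has 25 disjoint cycles with lengths [18, 18, 18, 18, 18, 18, 18, 18, 18, 18, 18, 18, 18, 18, 18, 2, 2, 2, 2, 2, 1, 1, 1, 1, 1] on {0,…,284}.
n − c = 285 − 25 = 260; sign = (−1)^260 = +1.
Zolotarev: (116|285) = +1, matching the cycle-count sign.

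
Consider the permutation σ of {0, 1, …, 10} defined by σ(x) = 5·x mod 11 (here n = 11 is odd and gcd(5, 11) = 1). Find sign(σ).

+1

Trace 5: π^k(5) = [5, 3, 4, 9, 1] for k=0..4.
3 cycles of lengths [5, 5, 1].
n − c = 11 − 3 = 8; sign = (−1)^8 = +1.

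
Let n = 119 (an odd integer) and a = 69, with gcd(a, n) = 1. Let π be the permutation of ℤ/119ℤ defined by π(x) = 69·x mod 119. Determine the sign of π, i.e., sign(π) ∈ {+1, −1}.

-1

Trace 69: π^k(69) = [69, 1] for k=0..1.
The orbit structure of x ↦ 69x mod 119: 68 orbits of sizes [2, 2, 2, 2, 2, 2, 2, 2, 2, 2, 2, 2, 2, 2, 2, 2, 2, 2, 2, 2, 2, 2, 2, 2, 2, 2, 2, 2, 2, 2, 2, 2, 2, 2, 2, 2, 2, 2, 2, 2, 2, 2, 2, 2, 2, 2, 2, 2, 2, 2, 2, 1, 1, 1, 1, 1, 1, 1, 1, 1, 1, 1, 1, 1, 1, 1, 1, 1].
Σ(ℓ_i−1) = 119−68 = 51; sign = (−1)^51 = -1.
Zolotarev: (69|119) = -1, matching the cycle-count sign.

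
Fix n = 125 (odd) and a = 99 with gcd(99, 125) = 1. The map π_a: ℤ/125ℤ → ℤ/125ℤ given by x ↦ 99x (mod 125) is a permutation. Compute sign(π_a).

+1

Start at x=74: 74 → 76 → 24 → 1 → 99 → 51 → 49 → … (one orbit).
Cycle lengths of π_99 on ℤ/125ℤ: [10, 10, 10, 10, 10, 10, 10, 10, 10, 10, 2, 2, 2, 2, 2, 2, 2, 2, 2, 2, 2, 2, 1]; 23 cycles in total.
125 − 23 = 102 transpositions; sign(π) = (−1)^102 = +1.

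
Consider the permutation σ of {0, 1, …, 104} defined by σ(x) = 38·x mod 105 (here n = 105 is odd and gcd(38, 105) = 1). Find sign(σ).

-1

Start at x=17: 17 → 16 → 83 → 4 → 47 → 1 → 38 → … (one orbit).
π_38 has 14 disjoint cycles with lengths [12, 12, 12, 12, 12, 12, 6, 6, 6, 4, 4, 4, 2, 1] on {0,…,104}.
14 cycles on 105: each ℓ→(−1)^(ℓ−1), product (−1)^91 = -1.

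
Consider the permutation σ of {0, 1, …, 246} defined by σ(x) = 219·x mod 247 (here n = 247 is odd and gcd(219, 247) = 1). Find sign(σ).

Orbit of 18 under x↦219x: [18, 237, 33, 64, 184, 35, 8]… (length divides ord_247(219)).
Cycle type of π: 36×6 + 18 + 12 + 1; total 9 cycles.
247 − 9 = 238 transpositions; sign(π) = (−1)^238 = +1.

+1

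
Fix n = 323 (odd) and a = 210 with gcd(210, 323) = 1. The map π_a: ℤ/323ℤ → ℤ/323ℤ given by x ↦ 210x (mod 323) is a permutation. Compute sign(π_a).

Start at x=210: 210 → 172 → 267 → 191 → 58 → 229 → 286 → … (one orbit).
38 cycles of lengths [16, 16, 16, 16, 16, 16, 16, 16, 16, 16, 16, 16, 16, 16, 16, 16, 16, 16, 16, 1, 1, 1, 1, 1, 1, 1, 1, 1, 1, 1, 1, 1, 1, 1, 1, 1, 1, 1].
With 38 cycles on 323 points, sign = (−1)^{323−38} = -1.

-1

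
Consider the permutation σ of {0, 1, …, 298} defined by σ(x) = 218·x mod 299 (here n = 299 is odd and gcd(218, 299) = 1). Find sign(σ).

-1

Trace 48: π^k(48) = [48, 298, 81, 17, 118, 10, 87] for k=0..6.
The orbit structure of x ↦ 218x mod 299: 8 orbits of sizes [66, 66, 66, 66, 22, 6, 6, 1].
299 − 8 = 291 transpositions; sign(π) = (−1)^291 = -1.
The Jacobi symbol (218|299) = -1 (Zolotarev) agrees.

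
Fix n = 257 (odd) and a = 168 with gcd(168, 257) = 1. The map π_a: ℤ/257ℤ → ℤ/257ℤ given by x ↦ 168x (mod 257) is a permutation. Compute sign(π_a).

+1

Orbit of 173 under x↦168x: [173, 23, 9, 227, 100, 95, 26]… (length divides ord_257(168)).
Cycle lengths of π_168 on ℤ/257ℤ: [128, 128, 1]; 3 cycles in total.
sign(π) = (−1)^{n − #cycles} = (−1)^{257−3} = (−1)^254 = +1.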